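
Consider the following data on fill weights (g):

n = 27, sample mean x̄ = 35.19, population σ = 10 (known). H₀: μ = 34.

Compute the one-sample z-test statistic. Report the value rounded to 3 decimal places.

SE = σ/√n = 10/√27 = 1.9245
z = (x̄−μ₀)/SE = (35.19−34)/1.9245 = 0.6183

test statistic = 0.618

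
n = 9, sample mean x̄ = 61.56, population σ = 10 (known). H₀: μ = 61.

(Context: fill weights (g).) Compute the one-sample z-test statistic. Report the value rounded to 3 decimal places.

test statistic = 0.168

SE = σ/√n = 10/√9 = 3.3333
z = (x̄−μ₀)/SE = (61.56−61)/3.3333 = 0.1680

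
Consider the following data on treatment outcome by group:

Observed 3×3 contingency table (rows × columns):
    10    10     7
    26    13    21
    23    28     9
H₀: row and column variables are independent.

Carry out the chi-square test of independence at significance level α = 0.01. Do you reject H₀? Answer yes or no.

Row totals [27, 60, 60], col totals [59, 51, 37], n=147
χ² = (10−10.84)²/10.84 + (10−9.37)²/9.37 + (7−6.80)²/6.80 + (26−24.08)²/24.08 + (13−20.82)²/20.82 + (21−15.10)²/15.10 + (23−24.08)²/24.08 + (28−20.82)²/20.82 + (9−15.10)²/15.10 = 10.4978
df = 4
p-value (upper-tail) = 0.03283
At α=0.01: p ≥ α → fail to reject H₀

reject H₀: no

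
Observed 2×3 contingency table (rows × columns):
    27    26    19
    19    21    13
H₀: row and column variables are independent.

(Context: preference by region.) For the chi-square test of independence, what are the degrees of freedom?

degrees of freedom = 2

df = (r−1)(c−1) = (2−1)·(3−1) = 2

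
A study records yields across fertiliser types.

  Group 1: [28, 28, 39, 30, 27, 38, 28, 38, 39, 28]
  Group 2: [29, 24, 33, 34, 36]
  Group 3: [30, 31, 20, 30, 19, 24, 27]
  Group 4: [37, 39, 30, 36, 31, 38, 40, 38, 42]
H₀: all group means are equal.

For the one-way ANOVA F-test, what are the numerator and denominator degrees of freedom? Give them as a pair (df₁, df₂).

k = 4 groups, N = 31 total
df = (k−1, N−k) = (4−1, 31−4) = (3, 27)

degrees of freedom = [3, 27]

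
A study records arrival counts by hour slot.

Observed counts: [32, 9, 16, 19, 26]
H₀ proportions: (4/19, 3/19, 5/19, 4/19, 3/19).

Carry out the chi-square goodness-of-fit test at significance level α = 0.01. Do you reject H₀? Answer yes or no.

n = 102; E_i = n·p_i = [21.47, 16.11, 26.84, 21.47, 16.11]
χ² = (32−21.47)²/21.47 + (9−16.11)²/16.11 + (16−26.84)²/26.84 + (19−21.47)²/21.47 + (26−16.11)²/16.11 = 19.0381
df = 4
p-value (upper-tail) = 0.00077
At α=0.01: p < α → reject H₀

reject H₀: yes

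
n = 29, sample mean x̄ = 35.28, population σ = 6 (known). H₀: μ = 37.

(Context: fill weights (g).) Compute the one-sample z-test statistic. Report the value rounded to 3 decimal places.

SE = σ/√n = 6/√29 = 1.1142
z = (x̄−μ₀)/SE = (35.28−37)/1.1142 = -1.5437

test statistic = -1.544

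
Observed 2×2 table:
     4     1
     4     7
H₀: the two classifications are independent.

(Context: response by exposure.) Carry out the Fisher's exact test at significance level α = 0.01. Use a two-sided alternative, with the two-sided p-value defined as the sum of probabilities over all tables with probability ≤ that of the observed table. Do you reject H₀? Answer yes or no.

Margins: r₁=5, r₂=11, c₁=8, c₂=8, n=16
p_obs = C(5,4)·C(11,4)/C(16,8); sum pmf over tables with pmf ≤ p_obs
p-value (two-sided) = 0.28205
At α=0.01: p ≥ α → fail to reject H₀

reject H₀: no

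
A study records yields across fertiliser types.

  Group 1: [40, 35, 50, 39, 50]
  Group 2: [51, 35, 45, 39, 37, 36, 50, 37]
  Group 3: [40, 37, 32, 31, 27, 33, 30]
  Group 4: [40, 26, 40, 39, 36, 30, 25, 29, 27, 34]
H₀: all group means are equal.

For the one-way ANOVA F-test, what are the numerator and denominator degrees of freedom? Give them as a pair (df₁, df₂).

degrees of freedom = [3, 26]

k = 4 groups, N = 30 total
df = (k−1, N−k) = (4−1, 30−4) = (3, 26)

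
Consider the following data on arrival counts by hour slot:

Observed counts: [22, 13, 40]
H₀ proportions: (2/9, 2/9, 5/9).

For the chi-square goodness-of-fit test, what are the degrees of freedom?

df = k − 1 = 3 − 1 = 2

degrees of freedom = 2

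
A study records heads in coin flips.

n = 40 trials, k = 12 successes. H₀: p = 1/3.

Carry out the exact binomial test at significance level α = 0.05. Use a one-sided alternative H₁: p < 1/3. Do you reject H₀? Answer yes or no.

reject H₀: no

Exact binomial: n=40, k=12, p₀=1/3=0.3333
P(X≤12) from Σ C(n,i)·p₀^i·(1−p₀)^(n−i)
p-value (one-sided, H₁ less) = 0.39688
At α=0.05: p ≥ α → fail to reject H₀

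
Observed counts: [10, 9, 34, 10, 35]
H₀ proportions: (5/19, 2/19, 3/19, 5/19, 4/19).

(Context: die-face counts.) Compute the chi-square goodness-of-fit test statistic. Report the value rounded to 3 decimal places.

test statistic = 51.690

n = 98; E_i = n·p_i = [25.79, 10.32, 15.47, 25.79, 20.63]
χ² = (10−25.79)²/25.79 + (9−10.32)²/10.32 + (34−15.47)²/15.47 + (10−25.79)²/25.79 + (35−20.63)²/20.63 = 51.6896
df = 4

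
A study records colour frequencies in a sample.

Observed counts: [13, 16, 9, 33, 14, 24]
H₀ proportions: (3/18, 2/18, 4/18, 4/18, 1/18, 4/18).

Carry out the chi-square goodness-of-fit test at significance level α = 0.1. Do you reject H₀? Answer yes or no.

n = 109; E_i = n·p_i = [18.17, 12.11, 24.22, 24.22, 6.06, 24.22]
χ² = (13−18.17)²/18.17 + (16−12.11)²/12.11 + (9−24.22)²/24.22 + (33−24.22)²/24.22 + (14−6.06)²/6.06 + (24−24.22)²/24.22 = 25.8899
df = 5
p-value (upper-tail) = 0.00009
At α=0.1: p < α → reject H₀

reject H₀: yes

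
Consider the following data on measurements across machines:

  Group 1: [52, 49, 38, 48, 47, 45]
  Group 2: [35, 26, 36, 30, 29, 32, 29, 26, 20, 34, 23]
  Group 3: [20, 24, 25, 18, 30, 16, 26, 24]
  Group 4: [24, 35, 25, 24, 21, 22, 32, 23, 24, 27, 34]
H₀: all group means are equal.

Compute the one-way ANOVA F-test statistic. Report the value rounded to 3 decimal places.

Group means [46.50, 29.09, 22.88, 26.45], grand mean 29.806
SSB = Σnᵢ(x̄ᵢ−x̄)² = 2185.628; SSW = ΣΣ(x−x̄ᵢ)² = 758.011
MSB = 2185.628/3 = 728.5425; MSW = 758.011/32 = 23.6879
F = MSB/MSW = 30.7560
df = (3, 32)

test statistic = 30.756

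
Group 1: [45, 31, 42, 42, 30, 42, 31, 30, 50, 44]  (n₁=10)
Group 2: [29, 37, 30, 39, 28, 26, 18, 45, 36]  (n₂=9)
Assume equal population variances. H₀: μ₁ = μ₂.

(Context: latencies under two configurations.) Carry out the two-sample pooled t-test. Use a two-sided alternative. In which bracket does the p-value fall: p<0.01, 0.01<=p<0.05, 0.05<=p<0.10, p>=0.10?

x̄₁=38.700, s₁=7.439, n₁=10
x̄₂=32.000, s₂=8.062, n₂=9
s_p² = [9·7.439² + 8·8.062²]/17 = 59.8882
SE = √(s_p²·(1/10+1/9)) = 3.5557
t = (38.700−32.000)/3.5557 = 1.8843
df = 17
p-value (two-sided) = 0.07674
→ bracket: 0.05<=p<0.10

p-value bracket: 0.05<=p<0.10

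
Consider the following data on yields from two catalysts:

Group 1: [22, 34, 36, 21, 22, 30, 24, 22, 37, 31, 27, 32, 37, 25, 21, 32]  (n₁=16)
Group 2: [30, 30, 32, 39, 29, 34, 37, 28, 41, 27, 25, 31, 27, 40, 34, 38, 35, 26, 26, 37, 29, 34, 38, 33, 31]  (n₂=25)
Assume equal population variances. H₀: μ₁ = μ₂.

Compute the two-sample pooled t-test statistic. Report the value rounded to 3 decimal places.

test statistic = -2.444

x̄₁=28.312, s₁=5.986, n₁=16
x̄₂=32.440, s₂=4.779, n₂=25
s_p² = [15·5.986² + 24·4.779²]/39 = 27.8358
SE = √(s_p²·(1/16+1/25)) = 1.6891
t = (28.312−32.440)/1.6891 = -2.4436
df = 39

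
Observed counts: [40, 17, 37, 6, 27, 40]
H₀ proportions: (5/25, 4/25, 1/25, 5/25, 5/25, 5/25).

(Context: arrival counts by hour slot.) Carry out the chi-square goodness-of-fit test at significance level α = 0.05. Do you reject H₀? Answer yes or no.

reject H₀: yes

n = 167; E_i = n·p_i = [33.40, 26.72, 6.68, 33.40, 33.40, 33.40]
χ² = (40−33.40)²/33.40 + (17−26.72)²/26.72 + (37−6.68)²/6.68 + (6−33.40)²/33.40 + (27−33.40)²/33.40 + (40−33.40)²/33.40 = 167.4686
df = 5
p-value (upper-tail) = 0.00000
At α=0.05: p < α → reject H₀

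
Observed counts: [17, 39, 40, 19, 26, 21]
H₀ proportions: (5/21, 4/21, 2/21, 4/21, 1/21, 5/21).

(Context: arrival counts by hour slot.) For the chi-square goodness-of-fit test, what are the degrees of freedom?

df = k − 1 = 6 − 1 = 5

degrees of freedom = 5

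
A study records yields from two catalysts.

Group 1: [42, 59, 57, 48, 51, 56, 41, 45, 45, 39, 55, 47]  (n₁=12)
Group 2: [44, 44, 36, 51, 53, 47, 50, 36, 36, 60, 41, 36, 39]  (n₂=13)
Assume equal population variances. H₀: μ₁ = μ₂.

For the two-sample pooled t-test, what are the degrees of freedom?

degrees of freedom = 23

df = n₁ + n₂ − 2 = 12 + 13 − 2 = 23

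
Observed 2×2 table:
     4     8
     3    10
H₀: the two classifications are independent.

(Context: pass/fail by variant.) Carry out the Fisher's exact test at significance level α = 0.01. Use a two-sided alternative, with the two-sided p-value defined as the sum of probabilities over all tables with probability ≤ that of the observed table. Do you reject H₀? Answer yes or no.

reject H₀: no

Margins: r₁=12, r₂=13, c₁=7, c₂=18, n=25
p_obs = C(12,4)·C(13,3)/C(25,7); sum pmf over tables with pmf ≤ p_obs
p-value (two-sided) = 0.67277
At α=0.01: p ≥ α → fail to reject H₀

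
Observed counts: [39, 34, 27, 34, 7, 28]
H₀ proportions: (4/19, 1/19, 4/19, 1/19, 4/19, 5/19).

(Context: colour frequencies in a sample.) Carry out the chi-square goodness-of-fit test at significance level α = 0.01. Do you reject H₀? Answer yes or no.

reject H₀: yes

n = 169; E_i = n·p_i = [35.58, 8.89, 35.58, 8.89, 35.58, 44.47]
χ² = (39−35.58)²/35.58 + (34−8.89)²/8.89 + (27−35.58)²/35.58 + (34−8.89)²/8.89 + (7−35.58)²/35.58 + (28−44.47)²/44.47 = 173.1743
df = 5
p-value (upper-tail) = 0.00000
At α=0.01: p < α → reject H₀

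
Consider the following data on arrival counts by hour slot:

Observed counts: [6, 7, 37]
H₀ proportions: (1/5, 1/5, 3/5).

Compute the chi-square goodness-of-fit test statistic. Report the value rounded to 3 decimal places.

n = 50; E_i = n·p_i = [10.00, 10.00, 30.00]
χ² = (6−10.00)²/10.00 + (7−10.00)²/10.00 + (37−30.00)²/30.00 = 4.1333
df = 2

test statistic = 4.133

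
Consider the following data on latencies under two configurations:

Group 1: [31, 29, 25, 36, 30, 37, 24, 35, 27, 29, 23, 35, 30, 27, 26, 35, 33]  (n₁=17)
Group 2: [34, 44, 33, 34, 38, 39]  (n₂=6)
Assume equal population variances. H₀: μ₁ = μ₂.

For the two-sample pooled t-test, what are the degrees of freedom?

df = n₁ + n₂ − 2 = 17 + 6 − 2 = 21

degrees of freedom = 21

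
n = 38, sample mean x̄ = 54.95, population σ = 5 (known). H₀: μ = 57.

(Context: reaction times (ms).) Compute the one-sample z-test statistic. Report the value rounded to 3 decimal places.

test statistic = -2.527

SE = σ/√n = 5/√38 = 0.8111
z = (x̄−μ₀)/SE = (54.95−57)/0.8111 = -2.5274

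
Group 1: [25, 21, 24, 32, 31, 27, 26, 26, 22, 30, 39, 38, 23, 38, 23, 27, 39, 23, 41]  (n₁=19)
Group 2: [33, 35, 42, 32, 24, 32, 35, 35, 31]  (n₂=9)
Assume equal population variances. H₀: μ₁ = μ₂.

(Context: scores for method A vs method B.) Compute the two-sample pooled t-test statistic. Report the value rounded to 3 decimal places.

test statistic = -1.609

x̄₁=29.211, s₁=6.696, n₁=19
x̄₂=33.222, s₂=4.738, n₂=9
s_p² = [18·6.696² + 8·4.738²]/26 = 37.9505
SE = √(s_p²·(1/19+1/9)) = 2.4928
t = (29.211−33.222)/2.4928 = -1.6093
df = 26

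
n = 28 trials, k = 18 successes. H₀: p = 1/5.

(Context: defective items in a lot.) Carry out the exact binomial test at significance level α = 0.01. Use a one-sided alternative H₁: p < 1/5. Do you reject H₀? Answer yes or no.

reject H₀: no

Exact binomial: n=28, k=18, p₀=1/5=0.2000
P(X≤18) from Σ C(n,i)·p₀^i·(1−p₀)^(n−i)
p-value (one-sided, H₁ less) = 1.00000
At α=0.01: p ≥ α → fail to reject H₀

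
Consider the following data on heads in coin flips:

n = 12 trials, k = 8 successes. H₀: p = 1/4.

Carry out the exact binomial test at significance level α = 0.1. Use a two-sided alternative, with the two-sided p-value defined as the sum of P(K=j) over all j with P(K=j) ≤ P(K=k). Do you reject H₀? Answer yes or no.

reject H₀: yes

Exact binomial: n=12, k=8, p₀=1/4=0.2500
P(X=j) = C(n,j)·p₀^j·(1−p₀)^(n−j); p = Σ P(X=j) over j with P(X=j) ≤ P(X=8)
p-value (two-sided) = 0.00278
At α=0.1: p < α → reject H₀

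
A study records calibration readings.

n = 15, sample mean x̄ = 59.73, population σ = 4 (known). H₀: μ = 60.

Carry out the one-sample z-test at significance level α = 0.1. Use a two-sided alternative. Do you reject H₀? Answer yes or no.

SE = σ/√n = 4/√15 = 1.0328
z = (x̄−μ₀)/SE = (59.73−60)/1.0328 = -0.2614
p-value (two-sided) = 0.79376
At α=0.1: p ≥ α → fail to reject H₀

reject H₀: no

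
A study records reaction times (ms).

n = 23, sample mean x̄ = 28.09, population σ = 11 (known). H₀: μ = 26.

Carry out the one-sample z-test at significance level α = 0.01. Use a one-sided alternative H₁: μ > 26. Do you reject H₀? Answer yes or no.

reject H₀: no

SE = σ/√n = 11/√23 = 2.2937
z = (x̄−μ₀)/SE = (28.09−26)/2.2937 = 0.9112
p-value (one-sided, H₁ greater) = 0.18109
At α=0.01: p ≥ α → fail to reject H₀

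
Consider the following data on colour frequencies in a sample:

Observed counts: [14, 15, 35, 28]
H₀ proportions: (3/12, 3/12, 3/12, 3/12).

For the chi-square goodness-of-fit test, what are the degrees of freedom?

degrees of freedom = 3

df = k − 1 = 4 − 1 = 3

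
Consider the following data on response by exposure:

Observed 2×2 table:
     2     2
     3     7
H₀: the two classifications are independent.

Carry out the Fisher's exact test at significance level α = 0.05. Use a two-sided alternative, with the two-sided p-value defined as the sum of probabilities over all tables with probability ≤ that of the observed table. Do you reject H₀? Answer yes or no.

Margins: r₁=4, r₂=10, c₁=5, c₂=9, n=14
p_obs = C(4,2)·C(10,3)/C(14,5); sum pmf over tables with pmf ≤ p_obs
p-value (two-sided) = 0.58042
At α=0.05: p ≥ α → fail to reject H₀

reject H₀: no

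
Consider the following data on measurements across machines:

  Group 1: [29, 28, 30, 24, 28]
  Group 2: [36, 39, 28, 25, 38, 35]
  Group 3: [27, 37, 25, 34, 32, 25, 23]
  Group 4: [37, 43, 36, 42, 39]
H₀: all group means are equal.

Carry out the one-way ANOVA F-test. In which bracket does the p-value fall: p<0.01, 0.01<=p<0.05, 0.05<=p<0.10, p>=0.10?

p-value bracket: p<0.01

Group means [27.80, 33.50, 29.00, 39.40], grand mean 32.174
SSB = Σnᵢ(x̄ᵢ−x̄)² = 437.804; SSW = ΣΣ(x−x̄ᵢ)² = 389.500
MSB = 437.804/3 = 145.9348; MSW = 389.500/19 = 20.5000
F = MSB/MSW = 7.1188
df = (3, 19)
p-value (upper-tail) = 0.00213
→ bracket: p<0.01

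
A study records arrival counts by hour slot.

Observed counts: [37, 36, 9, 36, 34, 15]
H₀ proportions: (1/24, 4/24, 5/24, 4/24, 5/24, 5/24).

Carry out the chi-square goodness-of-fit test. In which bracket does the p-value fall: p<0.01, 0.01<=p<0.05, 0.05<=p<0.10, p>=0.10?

p-value bracket: p<0.01

n = 167; E_i = n·p_i = [6.96, 27.83, 34.79, 27.83, 34.79, 34.79]
χ² = (37−6.96)²/6.96 + (36−27.83)²/27.83 + (9−34.79)²/34.79 + (36−27.83)²/27.83 + (34−34.79)²/34.79 + (15−34.79)²/34.79 = 164.8898
df = 5
p-value (upper-tail) = 0.00000
→ bracket: p<0.01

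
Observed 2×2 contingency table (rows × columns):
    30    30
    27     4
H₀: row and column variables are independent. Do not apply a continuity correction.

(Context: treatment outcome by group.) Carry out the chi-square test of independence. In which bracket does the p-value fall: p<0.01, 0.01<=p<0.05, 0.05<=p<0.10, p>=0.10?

Row totals [60, 31], col totals [57, 34], n=91
χ² = (30−37.58)²/37.58 + (30−22.42)²/22.42 + (27−19.42)²/19.42 + (4−11.58)²/11.58 = 12.0191
df = 1
p-value (upper-tail) = 0.00053
→ bracket: p<0.01

p-value bracket: p<0.01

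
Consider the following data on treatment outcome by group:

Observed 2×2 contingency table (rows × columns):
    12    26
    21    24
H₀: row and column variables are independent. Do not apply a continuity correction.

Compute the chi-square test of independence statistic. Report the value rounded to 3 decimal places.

test statistic = 1.958

Row totals [38, 45], col totals [33, 50], n=83
χ² = (12−15.11)²/15.11 + (26−22.89)²/22.89 + (21−17.89)²/17.89 + (24−27.11)²/27.11 = 1.9581
df = 1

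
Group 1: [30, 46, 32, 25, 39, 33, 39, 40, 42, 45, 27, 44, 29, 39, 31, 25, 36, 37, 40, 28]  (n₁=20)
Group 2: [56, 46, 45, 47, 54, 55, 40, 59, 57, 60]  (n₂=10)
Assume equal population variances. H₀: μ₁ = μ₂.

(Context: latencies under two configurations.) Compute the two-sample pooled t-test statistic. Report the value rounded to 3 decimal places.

test statistic = -6.331

x̄₁=35.350, s₁=6.706, n₁=20
x̄₂=51.900, s₂=6.839, n₂=10
s_p² = [19·6.706² + 9·6.839²]/28 = 45.5518
SE = √(s_p²·(1/20+1/10)) = 2.6140
t = (35.350−51.900)/2.6140 = -6.3314
df = 28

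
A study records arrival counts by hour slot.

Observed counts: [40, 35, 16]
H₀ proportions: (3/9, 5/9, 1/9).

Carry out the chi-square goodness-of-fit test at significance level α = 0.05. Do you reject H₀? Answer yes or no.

n = 91; E_i = n·p_i = [30.33, 50.56, 10.11]
χ² = (40−30.33)²/30.33 + (35−50.56)²/50.56 + (16−10.11)²/10.11 = 11.2967
df = 2
p-value (upper-tail) = 0.00352
At α=0.05: p < α → reject H₀

reject H₀: yes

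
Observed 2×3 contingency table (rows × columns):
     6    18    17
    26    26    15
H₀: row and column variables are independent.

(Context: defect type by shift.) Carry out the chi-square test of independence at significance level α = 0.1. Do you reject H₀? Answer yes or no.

reject H₀: yes

Row totals [41, 67], col totals [32, 44, 32], n=108
χ² = (6−12.15)²/12.15 + (18−16.70)²/16.70 + (17−12.15)²/12.15 + (26−19.85)²/19.85 + (26−27.30)²/27.30 + (15−19.85)²/19.85 = 8.3014
df = 2
p-value (upper-tail) = 0.01575
At α=0.1: p < α → reject H₀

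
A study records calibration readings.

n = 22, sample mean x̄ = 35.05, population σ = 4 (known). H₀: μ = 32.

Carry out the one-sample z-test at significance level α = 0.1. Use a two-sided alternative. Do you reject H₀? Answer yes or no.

reject H₀: yes

SE = σ/√n = 4/√22 = 0.8528
z = (x̄−μ₀)/SE = (35.05−32)/0.8528 = 3.5764
p-value (two-sided) = 0.00035
At α=0.1: p < α → reject H₀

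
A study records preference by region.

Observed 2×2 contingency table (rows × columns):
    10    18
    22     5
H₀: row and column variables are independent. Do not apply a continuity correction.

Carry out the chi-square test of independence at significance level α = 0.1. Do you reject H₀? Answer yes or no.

reject H₀: yes

Row totals [28, 27], col totals [32, 23], n=55
χ² = (10−16.29)²/16.29 + (18−11.71)²/11.71 + (22−15.71)²/15.71 + (5−11.29)²/11.29 = 11.8336
df = 1
p-value (upper-tail) = 0.00058
At α=0.1: p < α → reject H₀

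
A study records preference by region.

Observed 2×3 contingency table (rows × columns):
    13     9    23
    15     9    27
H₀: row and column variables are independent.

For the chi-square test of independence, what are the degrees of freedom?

df = (r−1)(c−1) = (2−1)·(3−1) = 2

degrees of freedom = 2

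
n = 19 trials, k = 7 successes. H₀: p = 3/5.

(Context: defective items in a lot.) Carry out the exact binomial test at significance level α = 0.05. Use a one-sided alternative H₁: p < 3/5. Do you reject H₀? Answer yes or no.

reject H₀: yes

Exact binomial: n=19, k=7, p₀=3/5=0.6000
P(X≤7) from Σ C(n,i)·p₀^i·(1−p₀)^(n−i)
p-value (one-sided, H₁ less) = 0.03523
At α=0.05: p < α → reject H₀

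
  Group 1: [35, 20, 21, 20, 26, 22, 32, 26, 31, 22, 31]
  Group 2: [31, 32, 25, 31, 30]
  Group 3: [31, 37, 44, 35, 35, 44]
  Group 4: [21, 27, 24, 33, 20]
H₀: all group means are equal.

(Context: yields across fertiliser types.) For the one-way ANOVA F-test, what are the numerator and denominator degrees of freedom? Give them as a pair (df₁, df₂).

degrees of freedom = [3, 23]

k = 4 groups, N = 27 total
df = (k−1, N−k) = (4−1, 27−4) = (3, 23)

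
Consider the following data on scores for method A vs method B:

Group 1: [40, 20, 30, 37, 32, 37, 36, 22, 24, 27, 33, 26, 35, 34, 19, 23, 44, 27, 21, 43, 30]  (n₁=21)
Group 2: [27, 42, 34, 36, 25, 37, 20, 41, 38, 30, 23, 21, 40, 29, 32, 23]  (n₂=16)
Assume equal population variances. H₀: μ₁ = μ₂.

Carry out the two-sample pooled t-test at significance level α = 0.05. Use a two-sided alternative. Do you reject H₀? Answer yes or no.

reject H₀: no

x̄₁=30.476, s₁=7.527, n₁=21
x̄₂=31.125, s₂=7.429, n₂=16
s_p² = [20·7.527² + 15·7.429²]/35 = 56.0282
SE = √(s_p²·(1/21+1/16)) = 2.4839
t = (30.476−31.125)/2.4839 = -0.2612
df = 35
p-value (two-sided) = 0.79546
At α=0.05: p ≥ α → fail to reject H₀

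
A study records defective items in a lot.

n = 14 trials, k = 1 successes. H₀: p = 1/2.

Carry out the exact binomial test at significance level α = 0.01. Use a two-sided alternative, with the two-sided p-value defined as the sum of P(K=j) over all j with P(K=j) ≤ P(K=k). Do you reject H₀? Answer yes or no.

reject H₀: yes

Exact binomial: n=14, k=1, p₀=1/2=0.5000
P(X=j) = C(n,j)·p₀^j·(1−p₀)^(n−j); p = Σ P(X=j) over j with P(X=j) ≤ P(X=1)
p-value (two-sided) = 0.00183
At α=0.01: p < α → reject H₀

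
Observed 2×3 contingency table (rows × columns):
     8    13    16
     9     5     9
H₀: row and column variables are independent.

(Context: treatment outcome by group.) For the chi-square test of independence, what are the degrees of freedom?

degrees of freedom = 2

df = (r−1)(c−1) = (2−1)·(3−1) = 2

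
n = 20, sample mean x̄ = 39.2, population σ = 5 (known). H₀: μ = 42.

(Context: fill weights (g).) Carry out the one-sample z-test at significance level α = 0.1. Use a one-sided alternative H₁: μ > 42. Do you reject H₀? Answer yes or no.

reject H₀: no

SE = σ/√n = 5/√20 = 1.1180
z = (x̄−μ₀)/SE = (39.2−42)/1.1180 = -2.5044
p-value (one-sided, H₁ greater) = 0.99387
At α=0.1: p ≥ α → fail to reject H₀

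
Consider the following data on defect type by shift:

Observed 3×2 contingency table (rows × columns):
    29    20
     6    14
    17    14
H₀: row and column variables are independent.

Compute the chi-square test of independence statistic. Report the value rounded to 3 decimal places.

test statistic = 4.991

Row totals [49, 20, 31], col totals [52, 48], n=100
χ² = (29−25.48)²/25.48 + (20−23.52)²/23.52 + (6−10.40)²/10.40 + (14−9.60)²/9.60 + (17−16.12)²/16.12 + (14−14.88)²/14.88 = 4.9914
df = 2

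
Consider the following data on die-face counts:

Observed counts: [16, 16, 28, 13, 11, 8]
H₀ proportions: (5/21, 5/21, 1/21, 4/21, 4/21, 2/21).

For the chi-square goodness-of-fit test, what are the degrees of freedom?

degrees of freedom = 5

df = k − 1 = 6 − 1 = 5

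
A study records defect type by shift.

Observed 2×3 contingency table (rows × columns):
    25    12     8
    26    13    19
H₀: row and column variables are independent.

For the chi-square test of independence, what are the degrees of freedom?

degrees of freedom = 2

df = (r−1)(c−1) = (2−1)·(3−1) = 2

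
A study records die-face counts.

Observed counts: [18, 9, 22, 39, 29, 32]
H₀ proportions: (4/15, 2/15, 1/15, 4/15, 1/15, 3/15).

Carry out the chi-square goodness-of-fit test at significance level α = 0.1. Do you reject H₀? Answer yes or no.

reject H₀: yes

n = 149; E_i = n·p_i = [39.73, 19.87, 9.93, 39.73, 9.93, 29.80]
χ² = (18−39.73)²/39.73 + (9−19.87)²/19.87 + (22−9.93)²/9.93 + (39−39.73)²/39.73 + (29−9.93)²/9.93 + (32−29.80)²/29.80 = 69.2634
df = 5
p-value (upper-tail) = 0.00000
At α=0.1: p < α → reject H₀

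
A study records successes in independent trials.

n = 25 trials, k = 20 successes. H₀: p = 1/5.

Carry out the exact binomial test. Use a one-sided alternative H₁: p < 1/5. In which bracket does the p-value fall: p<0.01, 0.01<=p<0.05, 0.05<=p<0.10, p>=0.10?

Exact binomial: n=25, k=20, p₀=1/5=0.2000
P(X≤20) from Σ C(n,i)·p₀^i·(1−p₀)^(n−i)
p-value (one-sided, H₁ less) = 1.00000
→ bracket: p>=0.10

p-value bracket: p>=0.10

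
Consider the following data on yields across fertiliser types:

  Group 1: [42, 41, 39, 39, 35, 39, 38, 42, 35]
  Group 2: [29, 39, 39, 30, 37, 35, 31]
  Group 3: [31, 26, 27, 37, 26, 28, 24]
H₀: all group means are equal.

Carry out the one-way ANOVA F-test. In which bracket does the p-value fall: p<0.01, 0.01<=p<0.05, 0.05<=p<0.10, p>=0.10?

Group means [38.89, 34.29, 28.43], grand mean 34.304
SSB = Σnᵢ(x̄ᵢ−x̄)² = 430.838; SSW = ΣΣ(x−x̄ᵢ)² = 278.032
MSB = 430.838/2 = 215.4189; MSW = 278.032/20 = 13.9016
F = MSB/MSW = 15.4960
df = (2, 20)
p-value (upper-tail) = 0.00009
→ bracket: p<0.01

p-value bracket: p<0.01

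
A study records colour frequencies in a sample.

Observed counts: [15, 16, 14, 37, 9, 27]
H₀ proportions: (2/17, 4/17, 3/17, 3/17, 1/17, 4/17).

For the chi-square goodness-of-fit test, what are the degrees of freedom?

df = k − 1 = 6 − 1 = 5

degrees of freedom = 5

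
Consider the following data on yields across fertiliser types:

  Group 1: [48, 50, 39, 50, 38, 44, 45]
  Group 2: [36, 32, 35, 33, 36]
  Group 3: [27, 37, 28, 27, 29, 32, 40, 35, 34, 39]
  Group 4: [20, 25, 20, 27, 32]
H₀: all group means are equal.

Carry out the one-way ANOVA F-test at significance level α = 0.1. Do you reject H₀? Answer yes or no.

Group means [44.86, 34.40, 32.80, 24.80], grand mean 34.741
SSB = Σnᵢ(x̄ᵢ−x̄)² = 1248.728; SSW = ΣΣ(x−x̄ᵢ)² = 480.457
MSB = 1248.728/3 = 416.2427; MSW = 480.457/23 = 20.8894
F = MSB/MSW = 19.9260
df = (3, 23)
p-value (upper-tail) = 0.00000
At α=0.1: p < α → reject H₀

reject H₀: yes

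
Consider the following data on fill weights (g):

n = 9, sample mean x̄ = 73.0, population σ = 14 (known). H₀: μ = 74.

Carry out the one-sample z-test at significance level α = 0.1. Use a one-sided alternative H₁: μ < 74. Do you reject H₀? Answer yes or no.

SE = σ/√n = 14/√9 = 4.6667
z = (x̄−μ₀)/SE = (73.0−74)/4.6667 = -0.2143
p-value (one-sided, H₁ less) = 0.41516
At α=0.1: p ≥ α → fail to reject H₀

reject H₀: no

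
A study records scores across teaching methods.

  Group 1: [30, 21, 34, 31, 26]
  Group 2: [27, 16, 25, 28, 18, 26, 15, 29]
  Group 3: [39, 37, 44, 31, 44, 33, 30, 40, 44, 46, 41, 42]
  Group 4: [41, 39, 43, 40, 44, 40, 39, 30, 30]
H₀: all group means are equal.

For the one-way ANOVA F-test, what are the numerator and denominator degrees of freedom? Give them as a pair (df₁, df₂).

k = 4 groups, N = 34 total
df = (k−1, N−k) = (4−1, 34−4) = (3, 30)

degrees of freedom = [3, 30]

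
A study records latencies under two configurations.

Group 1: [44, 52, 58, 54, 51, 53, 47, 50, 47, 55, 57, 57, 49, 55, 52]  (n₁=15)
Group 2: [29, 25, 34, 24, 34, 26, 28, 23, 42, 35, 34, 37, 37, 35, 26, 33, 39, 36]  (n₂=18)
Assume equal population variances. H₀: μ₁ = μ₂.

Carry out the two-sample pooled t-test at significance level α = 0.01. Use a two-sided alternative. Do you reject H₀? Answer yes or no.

x̄₁=52.067, s₁=4.114, n₁=15
x̄₂=32.056, s₂=5.620, n₂=18
s_p² = [14·4.114² + 17·5.620²]/31 = 24.9638
SE = √(s_p²·(1/15+1/18)) = 1.7467
t = (52.067−32.056)/1.7467 = 11.4562
df = 31
p-value (two-sided) = 0.00000
At α=0.01: p < α → reject H₀

reject H₀: yes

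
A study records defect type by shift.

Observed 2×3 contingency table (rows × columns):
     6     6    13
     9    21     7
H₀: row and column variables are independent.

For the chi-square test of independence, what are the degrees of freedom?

df = (r−1)(c−1) = (2−1)·(3−1) = 2

degrees of freedom = 2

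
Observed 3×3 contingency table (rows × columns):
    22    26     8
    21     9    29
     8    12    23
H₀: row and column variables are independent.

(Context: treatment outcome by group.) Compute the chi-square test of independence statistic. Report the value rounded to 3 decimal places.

test statistic = 25.939

Row totals [56, 59, 43], col totals [51, 47, 60], n=158
χ² = (22−18.08)²/18.08 + (26−16.66)²/16.66 + (8−21.27)²/21.27 + (21−19.04)²/19.04 + (9−17.55)²/17.55 + (29−22.41)²/22.41 + (8−13.88)²/13.88 + (12−12.79)²/12.79 + (23−16.33)²/16.33 = 25.9388
df = 4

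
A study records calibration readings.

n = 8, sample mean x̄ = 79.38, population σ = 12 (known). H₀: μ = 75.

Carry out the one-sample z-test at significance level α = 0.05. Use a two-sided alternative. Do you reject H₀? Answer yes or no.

SE = σ/√n = 12/√8 = 4.2426
z = (x̄−μ₀)/SE = (79.38−75)/4.2426 = 1.0324
p-value (two-sided) = 0.30190
At α=0.05: p ≥ α → fail to reject H₀

reject H₀: no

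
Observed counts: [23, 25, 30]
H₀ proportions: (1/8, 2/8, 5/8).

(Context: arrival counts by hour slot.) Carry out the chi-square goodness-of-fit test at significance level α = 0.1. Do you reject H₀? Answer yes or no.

n = 78; E_i = n·p_i = [9.75, 19.50, 48.75]
χ² = (23−9.75)²/9.75 + (25−19.50)²/19.50 + (30−48.75)²/48.75 = 26.7692
df = 2
p-value (upper-tail) = 0.00000
At α=0.1: p < α → reject H₀

reject H₀: yes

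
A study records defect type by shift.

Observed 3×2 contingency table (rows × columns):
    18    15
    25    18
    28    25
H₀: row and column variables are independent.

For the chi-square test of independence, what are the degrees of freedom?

df = (r−1)(c−1) = (3−1)·(2−1) = 2

degrees of freedom = 2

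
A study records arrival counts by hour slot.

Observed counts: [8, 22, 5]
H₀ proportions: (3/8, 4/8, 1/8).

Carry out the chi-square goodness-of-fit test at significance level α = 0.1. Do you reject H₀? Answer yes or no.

reject H₀: no

n = 35; E_i = n·p_i = [13.12, 17.50, 4.38]
χ² = (8−13.12)²/13.12 + (22−17.50)²/17.50 + (5−4.38)²/4.38 = 3.2476
df = 2
p-value (upper-tail) = 0.19715
At α=0.1: p ≥ α → fail to reject H₀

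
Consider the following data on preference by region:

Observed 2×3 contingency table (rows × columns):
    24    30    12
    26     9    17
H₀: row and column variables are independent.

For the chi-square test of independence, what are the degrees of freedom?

df = (r−1)(c−1) = (2−1)·(3−1) = 2

degrees of freedom = 2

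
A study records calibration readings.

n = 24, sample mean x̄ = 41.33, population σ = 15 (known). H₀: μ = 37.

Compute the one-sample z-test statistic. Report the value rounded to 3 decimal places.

test statistic = 1.414

SE = σ/√n = 15/√24 = 3.0619
z = (x̄−μ₀)/SE = (41.33−37)/3.0619 = 1.4142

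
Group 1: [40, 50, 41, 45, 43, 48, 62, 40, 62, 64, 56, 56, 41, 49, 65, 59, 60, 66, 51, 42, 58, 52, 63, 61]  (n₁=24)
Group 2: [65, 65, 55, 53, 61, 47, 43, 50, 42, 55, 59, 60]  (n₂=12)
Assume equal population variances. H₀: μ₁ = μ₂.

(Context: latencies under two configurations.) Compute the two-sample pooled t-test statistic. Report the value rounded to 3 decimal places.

x̄₁=53.083, s₁=8.978, n₁=24
x̄₂=54.583, s₂=7.868, n₂=12
s_p² = [23·8.978² + 11·7.868²]/34 = 74.5515
SE = √(s_p²·(1/24+1/12)) = 3.0527
t = (53.083−54.583)/3.0527 = -0.4914
df = 34

test statistic = -0.491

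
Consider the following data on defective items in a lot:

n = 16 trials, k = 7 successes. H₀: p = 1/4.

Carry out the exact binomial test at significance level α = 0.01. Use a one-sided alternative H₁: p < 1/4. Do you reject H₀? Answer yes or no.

Exact binomial: n=16, k=7, p₀=1/4=0.2500
P(X≤7) from Σ C(n,i)·p₀^i·(1−p₀)^(n−i)
p-value (one-sided, H₁ less) = 0.97287
At α=0.01: p ≥ α → fail to reject H₀

reject H₀: no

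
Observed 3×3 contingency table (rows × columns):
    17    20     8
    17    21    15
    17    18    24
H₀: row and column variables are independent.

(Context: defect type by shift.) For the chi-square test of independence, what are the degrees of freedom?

df = (r−1)(c−1) = (3−1)·(3−1) = 4

degrees of freedom = 4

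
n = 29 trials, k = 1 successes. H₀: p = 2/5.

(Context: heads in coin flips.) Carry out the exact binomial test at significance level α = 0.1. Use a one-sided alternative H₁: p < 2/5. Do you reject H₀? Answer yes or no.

reject H₀: yes

Exact binomial: n=29, k=1, p₀=2/5=0.4000
P(X≤1) from Σ C(n,i)·p₀^i·(1−p₀)^(n−i)
p-value (one-sided, H₁ less) = 0.00001
At α=0.1: p < α → reject H₀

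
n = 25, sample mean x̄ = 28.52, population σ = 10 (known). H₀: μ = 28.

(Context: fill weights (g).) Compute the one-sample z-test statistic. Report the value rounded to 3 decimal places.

SE = σ/√n = 10/√25 = 2.0000
z = (x̄−μ₀)/SE = (28.52−28)/2.0000 = 0.2600

test statistic = 0.260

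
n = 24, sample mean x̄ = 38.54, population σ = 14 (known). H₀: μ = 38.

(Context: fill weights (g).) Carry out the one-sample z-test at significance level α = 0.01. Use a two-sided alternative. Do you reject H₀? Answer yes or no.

reject H₀: no

SE = σ/√n = 14/√24 = 2.8577
z = (x̄−μ₀)/SE = (38.54−38)/2.8577 = 0.1890
p-value (two-sided) = 0.85012
At α=0.01: p ≥ α → fail to reject H₀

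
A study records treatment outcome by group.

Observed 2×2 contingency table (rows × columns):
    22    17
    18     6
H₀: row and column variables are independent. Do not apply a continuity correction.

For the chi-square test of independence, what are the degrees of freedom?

degrees of freedom = 1

df = (r−1)(c−1) = (2−1)·(2−1) = 1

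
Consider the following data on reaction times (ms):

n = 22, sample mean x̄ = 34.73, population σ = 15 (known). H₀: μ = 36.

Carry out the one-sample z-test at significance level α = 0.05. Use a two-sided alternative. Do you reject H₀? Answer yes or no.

reject H₀: no

SE = σ/√n = 15/√22 = 3.1980
z = (x̄−μ₀)/SE = (34.73−36)/3.1980 = -0.3971
p-value (two-sided) = 0.69128
At α=0.05: p ≥ α → fail to reject H₀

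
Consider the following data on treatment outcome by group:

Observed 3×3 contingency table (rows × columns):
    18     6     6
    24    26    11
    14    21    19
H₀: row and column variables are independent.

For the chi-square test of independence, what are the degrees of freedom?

degrees of freedom = 4

df = (r−1)(c−1) = (3−1)·(3−1) = 4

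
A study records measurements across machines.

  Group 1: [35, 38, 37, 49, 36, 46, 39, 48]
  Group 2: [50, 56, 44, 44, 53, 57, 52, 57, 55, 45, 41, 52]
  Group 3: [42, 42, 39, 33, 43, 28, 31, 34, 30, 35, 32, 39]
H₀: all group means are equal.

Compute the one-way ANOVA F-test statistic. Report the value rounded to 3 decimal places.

Group means [41.00, 50.50, 35.67], grand mean 42.562
SSB = Σnᵢ(x̄ᵢ−x̄)² = 1346.208; SSW = ΣΣ(x−x̄ᵢ)² = 871.667
MSB = 1346.208/2 = 673.1042; MSW = 871.667/29 = 30.0575
F = MSB/MSW = 22.3939
df = (2, 29)

test statistic = 22.394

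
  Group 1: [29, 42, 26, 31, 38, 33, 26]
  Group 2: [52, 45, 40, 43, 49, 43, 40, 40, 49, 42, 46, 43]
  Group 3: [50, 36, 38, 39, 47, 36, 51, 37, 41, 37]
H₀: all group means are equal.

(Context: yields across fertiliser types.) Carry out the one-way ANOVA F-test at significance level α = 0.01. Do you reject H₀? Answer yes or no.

reject H₀: yes

Group means [32.14, 44.33, 41.20], grand mean 40.310
SSB = Σnᵢ(x̄ᵢ−x̄)² = 669.083; SSW = ΣΣ(x−x̄ᵢ)² = 703.124
MSB = 669.083/2 = 334.5415; MSW = 703.124/26 = 27.0432
F = MSB/MSW = 12.3706
df = (2, 26)
p-value (upper-tail) = 0.00017
At α=0.01: p < α → reject H₀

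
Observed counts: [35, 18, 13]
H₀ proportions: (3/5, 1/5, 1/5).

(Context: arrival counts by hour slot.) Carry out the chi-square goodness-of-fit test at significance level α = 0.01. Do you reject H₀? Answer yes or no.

reject H₀: no

n = 66; E_i = n·p_i = [39.60, 13.20, 13.20]
χ² = (35−39.60)²/39.60 + (18−13.20)²/13.20 + (13−13.20)²/13.20 = 2.2828
df = 2
p-value (upper-tail) = 0.31937
At α=0.01: p ≥ α → fail to reject H₀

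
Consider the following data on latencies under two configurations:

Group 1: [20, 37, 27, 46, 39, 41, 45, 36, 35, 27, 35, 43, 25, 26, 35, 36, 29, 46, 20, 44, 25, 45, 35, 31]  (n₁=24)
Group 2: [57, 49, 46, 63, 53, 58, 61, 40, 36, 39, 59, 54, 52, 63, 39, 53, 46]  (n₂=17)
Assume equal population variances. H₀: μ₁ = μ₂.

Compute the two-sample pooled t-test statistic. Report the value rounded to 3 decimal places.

x̄₁=34.500, s₁=8.209, n₁=24
x̄₂=51.059, s₂=8.814, n₂=17
s_p² = [23·8.209² + 16·8.814²]/39 = 71.6139
SE = √(s_p²·(1/24+1/17)) = 2.6826
t = (34.500−51.059)/2.6826 = -6.1726
df = 39

test statistic = -6.173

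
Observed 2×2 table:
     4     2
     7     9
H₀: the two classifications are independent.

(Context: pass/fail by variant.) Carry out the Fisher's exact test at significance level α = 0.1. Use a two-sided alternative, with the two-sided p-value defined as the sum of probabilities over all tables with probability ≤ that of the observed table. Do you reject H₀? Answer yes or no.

Margins: r₁=6, r₂=16, c₁=11, c₂=11, n=22
p_obs = C(6,4)·C(16,7)/C(22,11); sum pmf over tables with pmf ≤ p_obs
p-value (two-sided) = 0.63512
At α=0.1: p ≥ α → fail to reject H₀

reject H₀: no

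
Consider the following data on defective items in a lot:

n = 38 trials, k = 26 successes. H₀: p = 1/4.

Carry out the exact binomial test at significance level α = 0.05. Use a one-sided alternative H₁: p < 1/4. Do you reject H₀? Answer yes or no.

Exact binomial: n=38, k=26, p₀=1/4=0.2500
P(X≤26) from Σ C(n,i)·p₀^i·(1−p₀)^(n−i)
p-value (one-sided, H₁ less) = 1.00000
At α=0.05: p ≥ α → fail to reject H₀

reject H₀: no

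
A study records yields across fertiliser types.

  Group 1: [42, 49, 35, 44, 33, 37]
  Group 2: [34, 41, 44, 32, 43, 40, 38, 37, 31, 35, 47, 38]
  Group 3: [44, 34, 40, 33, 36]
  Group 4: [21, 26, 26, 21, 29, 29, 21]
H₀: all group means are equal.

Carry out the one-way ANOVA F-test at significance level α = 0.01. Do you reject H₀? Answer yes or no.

reject H₀: yes

Group means [40.00, 38.33, 37.40, 24.71], grand mean 35.333
SSB = Σnᵢ(x̄ᵢ−x̄)² = 1049.371; SSW = ΣΣ(x−x̄ᵢ)² = 613.295
MSB = 1049.371/3 = 349.7905; MSW = 613.295/26 = 23.5883
F = MSB/MSW = 14.8290
df = (3, 26)
p-value (upper-tail) = 0.00001
At α=0.01: p < α → reject H₀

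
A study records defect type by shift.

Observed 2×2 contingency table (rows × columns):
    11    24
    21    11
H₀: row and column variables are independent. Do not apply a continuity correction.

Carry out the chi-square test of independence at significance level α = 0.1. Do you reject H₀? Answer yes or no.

reject H₀: yes

Row totals [35, 32], col totals [32, 35], n=67
χ² = (11−16.72)²/16.72 + (24−18.28)²/18.28 + (21−15.28)²/15.28 + (11−16.72)²/16.72 = 7.8350
df = 1
p-value (upper-tail) = 0.00512
At α=0.1: p < α → reject H₀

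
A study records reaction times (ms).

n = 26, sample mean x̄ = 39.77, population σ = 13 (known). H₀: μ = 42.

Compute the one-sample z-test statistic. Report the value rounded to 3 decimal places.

test statistic = -0.875

SE = σ/√n = 13/√26 = 2.5495
z = (x̄−μ₀)/SE = (39.77−42)/2.5495 = -0.8747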